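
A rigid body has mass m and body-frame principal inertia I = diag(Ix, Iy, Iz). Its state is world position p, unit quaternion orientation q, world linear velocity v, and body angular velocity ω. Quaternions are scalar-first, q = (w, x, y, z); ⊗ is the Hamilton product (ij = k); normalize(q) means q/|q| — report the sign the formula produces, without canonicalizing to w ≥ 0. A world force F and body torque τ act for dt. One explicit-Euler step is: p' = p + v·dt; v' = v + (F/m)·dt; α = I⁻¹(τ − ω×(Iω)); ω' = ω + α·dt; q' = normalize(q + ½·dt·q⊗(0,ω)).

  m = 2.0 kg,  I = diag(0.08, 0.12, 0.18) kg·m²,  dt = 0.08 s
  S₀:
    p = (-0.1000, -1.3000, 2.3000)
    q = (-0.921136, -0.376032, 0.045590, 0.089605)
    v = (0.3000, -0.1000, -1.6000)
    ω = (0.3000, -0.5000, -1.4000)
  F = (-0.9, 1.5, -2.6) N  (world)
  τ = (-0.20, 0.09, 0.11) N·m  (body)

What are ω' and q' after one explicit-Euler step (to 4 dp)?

ω×(Iω) gyroscopic = (0.0420, 0.0420, -0.0060)
α = I⁻¹(τ − ω×Iω) = (-3.0250, 0.4000, 0.6444)
ω' = ω + α·dt = (0.0580, -0.4680, -1.3484)
q⊗(0,ω) = (0.2610516, -0.2953643, -0.0389953, 1.4639294)
q' = normalize(q + ½dt·q⊗(0,ω)) = (-0.9090, -0.3871, 0.0439, 0.1479)

ω' = (0.0580, -0.4680, -1.3484)
q' = (-0.9090, -0.3871, 0.0439, 0.1479)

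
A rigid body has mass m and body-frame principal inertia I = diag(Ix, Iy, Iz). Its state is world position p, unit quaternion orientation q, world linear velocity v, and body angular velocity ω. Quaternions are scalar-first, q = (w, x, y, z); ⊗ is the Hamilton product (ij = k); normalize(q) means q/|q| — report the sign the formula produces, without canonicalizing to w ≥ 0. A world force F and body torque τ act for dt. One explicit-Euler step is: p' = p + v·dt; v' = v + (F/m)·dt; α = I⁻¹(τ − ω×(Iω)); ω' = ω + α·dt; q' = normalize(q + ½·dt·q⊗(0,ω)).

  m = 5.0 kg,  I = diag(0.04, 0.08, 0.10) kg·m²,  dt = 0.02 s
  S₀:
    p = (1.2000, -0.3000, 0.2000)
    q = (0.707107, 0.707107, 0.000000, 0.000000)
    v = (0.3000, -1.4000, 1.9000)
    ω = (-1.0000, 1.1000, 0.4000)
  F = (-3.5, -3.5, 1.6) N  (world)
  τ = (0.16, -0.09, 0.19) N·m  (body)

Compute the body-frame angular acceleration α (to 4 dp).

gyro term ω×Iω = (0.0088, 0.0240, -0.0440)
angular accel α = (3.7800, -1.4250, 2.3400)

α = (3.7800, -1.4250, 2.3400)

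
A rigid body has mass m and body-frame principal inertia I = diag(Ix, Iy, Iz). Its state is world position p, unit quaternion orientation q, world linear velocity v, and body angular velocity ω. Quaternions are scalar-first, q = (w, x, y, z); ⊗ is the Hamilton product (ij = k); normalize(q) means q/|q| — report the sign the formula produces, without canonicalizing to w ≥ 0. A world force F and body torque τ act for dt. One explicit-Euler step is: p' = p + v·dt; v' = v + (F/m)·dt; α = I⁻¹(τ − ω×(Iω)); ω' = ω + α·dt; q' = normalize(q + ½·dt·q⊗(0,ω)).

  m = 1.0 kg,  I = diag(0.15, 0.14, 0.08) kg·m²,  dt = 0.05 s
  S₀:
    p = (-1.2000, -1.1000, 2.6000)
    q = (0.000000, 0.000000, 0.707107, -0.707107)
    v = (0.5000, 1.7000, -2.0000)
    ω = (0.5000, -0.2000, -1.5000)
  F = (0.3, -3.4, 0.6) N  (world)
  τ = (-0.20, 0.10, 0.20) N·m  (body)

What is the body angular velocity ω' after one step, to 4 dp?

angular accel α = (-1.2133, 1.0893, 2.4875)
ω + α·dt = (0.4393, -0.1455, -1.3756)

ω' = (0.4393, -0.1455, -1.3756)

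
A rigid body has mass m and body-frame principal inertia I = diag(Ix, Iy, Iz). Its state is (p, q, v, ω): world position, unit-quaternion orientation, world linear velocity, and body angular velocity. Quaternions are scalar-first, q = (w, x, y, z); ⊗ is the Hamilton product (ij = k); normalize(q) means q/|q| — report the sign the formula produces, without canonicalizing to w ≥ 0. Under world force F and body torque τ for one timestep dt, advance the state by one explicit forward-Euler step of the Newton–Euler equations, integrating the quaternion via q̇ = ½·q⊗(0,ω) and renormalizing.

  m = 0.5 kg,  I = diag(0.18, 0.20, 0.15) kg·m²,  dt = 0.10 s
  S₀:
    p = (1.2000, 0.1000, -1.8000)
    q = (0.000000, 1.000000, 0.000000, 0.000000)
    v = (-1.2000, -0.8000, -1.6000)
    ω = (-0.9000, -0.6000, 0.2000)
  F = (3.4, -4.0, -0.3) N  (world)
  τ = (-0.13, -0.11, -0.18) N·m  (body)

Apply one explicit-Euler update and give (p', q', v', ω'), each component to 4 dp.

p' = (1.0800, 0.0200, -1.9600)
q' = (0.0449, 0.9985, -0.0100, -0.0300)
v' = (-0.5200, -1.6000, -1.6600)
ω' = (-0.9756, -0.6523, 0.0728)

p + v·dt = (1.0800, 0.0200, -1.9600)
new velocity v' = (-0.5200, -1.6000, -1.6600)
precession coupling ω×(Iω) = (0.0060, -0.0054, 0.0108)
angular accel α = (-0.7556, -0.5230, -1.2720)
ω' = ω + α·dt = (-0.9756, -0.6523, 0.0728)
2q̇ = q⊗(0,ω) = (0.9000000, 0.0000000, -0.2000000, -0.6000000)
q' = normalize(q + ½dt·q⊗(0,ω)) = (0.0449, 0.9985, -0.0100, -0.0300)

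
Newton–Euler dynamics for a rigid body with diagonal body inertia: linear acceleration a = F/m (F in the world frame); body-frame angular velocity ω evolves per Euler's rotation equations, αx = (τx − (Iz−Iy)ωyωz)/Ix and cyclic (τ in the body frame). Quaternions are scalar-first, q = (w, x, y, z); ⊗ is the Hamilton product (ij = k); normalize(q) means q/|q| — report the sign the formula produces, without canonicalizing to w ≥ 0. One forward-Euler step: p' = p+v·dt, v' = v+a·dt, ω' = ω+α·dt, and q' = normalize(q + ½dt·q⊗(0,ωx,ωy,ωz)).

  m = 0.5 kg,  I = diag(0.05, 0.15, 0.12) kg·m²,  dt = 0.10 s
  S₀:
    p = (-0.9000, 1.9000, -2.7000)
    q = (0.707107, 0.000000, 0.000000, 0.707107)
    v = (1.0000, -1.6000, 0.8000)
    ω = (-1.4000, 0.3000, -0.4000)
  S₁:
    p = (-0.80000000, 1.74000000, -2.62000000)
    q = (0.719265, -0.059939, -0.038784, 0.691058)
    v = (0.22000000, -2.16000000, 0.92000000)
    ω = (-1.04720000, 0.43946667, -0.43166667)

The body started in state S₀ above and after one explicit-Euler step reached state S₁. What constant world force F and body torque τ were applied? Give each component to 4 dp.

rate change Δω = (0.35280000, 0.13946667, -0.03166667)
applied torque τ = (0.1800, 0.1700, -0.0800)
v₁ − v₀ = (-0.78000000, -0.56000000, 0.12000000)
applied force F = (-3.9000, -2.8000, 0.6000)

F = (-3.9000, -2.8000, 0.6000)
τ = (0.1800, 0.1700, -0.0800)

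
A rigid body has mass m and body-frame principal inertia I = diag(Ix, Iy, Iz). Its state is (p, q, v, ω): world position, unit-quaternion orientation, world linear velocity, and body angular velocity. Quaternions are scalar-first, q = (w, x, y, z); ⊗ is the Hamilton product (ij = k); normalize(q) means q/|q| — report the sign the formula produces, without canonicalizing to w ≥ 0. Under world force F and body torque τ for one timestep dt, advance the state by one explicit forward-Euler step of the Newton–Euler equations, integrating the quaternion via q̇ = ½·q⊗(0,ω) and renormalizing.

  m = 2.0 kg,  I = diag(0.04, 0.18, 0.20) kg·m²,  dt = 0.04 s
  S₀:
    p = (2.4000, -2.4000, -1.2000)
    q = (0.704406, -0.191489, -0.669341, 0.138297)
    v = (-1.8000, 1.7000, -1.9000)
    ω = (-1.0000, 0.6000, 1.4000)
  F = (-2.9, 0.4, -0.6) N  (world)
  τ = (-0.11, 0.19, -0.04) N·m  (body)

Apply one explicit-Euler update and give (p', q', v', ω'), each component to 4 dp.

gyro term ω×Iω = (0.0168, 0.2240, -0.0840)
(τ − ω×Iω)/I = (-3.1700, -0.1889, 0.2200)
ω' = ω + α·dt = (-1.1268, 0.5924, 1.4088)
Hamilton product q⊗(0,ω) = (0.0164998, -1.7244616, 0.5524312, 0.2019340)
q + ½dt·q⊗(0,ω), renormalized = (0.7043, -0.2258, -0.6579, 0.1422)
linear accel F/m = (-1.4500, 0.2000, -0.3000)
p + v·dt = (2.3280, -2.3320, -1.2760)
new velocity v' = (-1.8580, 1.7080, -1.9120)

p' = (2.3280, -2.3320, -1.2760)
q' = (0.7043, -0.2258, -0.6579, 0.1422)
v' = (-1.8580, 1.7080, -1.9120)
ω' = (-1.1268, 0.5924, 1.4088)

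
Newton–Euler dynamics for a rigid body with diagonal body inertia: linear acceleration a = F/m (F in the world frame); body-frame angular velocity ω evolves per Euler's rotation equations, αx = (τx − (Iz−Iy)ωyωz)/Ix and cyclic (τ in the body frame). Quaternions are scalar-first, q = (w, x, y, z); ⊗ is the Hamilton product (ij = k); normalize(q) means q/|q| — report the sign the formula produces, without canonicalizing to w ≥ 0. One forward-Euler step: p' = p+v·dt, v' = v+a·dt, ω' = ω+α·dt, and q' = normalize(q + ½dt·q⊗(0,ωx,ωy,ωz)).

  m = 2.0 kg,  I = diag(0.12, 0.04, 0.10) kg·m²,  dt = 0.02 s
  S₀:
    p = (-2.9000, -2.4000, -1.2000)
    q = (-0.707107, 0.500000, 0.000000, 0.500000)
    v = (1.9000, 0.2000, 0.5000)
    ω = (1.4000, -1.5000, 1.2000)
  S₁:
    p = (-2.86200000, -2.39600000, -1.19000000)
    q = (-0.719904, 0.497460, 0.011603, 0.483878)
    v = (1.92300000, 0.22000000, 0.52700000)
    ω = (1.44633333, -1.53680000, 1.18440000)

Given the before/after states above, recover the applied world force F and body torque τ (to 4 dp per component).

F = (2.3000, 2.0000, 2.7000)
τ = (0.1700, -0.0400, 0.0900)

ω₁ − ω₀ = (0.04633333, -0.03680000, -0.01560000)
precession coupling = (-0.1080, 0.0336, 0.1680)
τ = I·(Δω/dt) + ω₀×(Iω₀) = (0.1700, -0.0400, 0.0900)
velocity change Δv = (0.02300000, 0.02000000, 0.02700000)
applied force F = (2.3000, 2.0000, 2.7000)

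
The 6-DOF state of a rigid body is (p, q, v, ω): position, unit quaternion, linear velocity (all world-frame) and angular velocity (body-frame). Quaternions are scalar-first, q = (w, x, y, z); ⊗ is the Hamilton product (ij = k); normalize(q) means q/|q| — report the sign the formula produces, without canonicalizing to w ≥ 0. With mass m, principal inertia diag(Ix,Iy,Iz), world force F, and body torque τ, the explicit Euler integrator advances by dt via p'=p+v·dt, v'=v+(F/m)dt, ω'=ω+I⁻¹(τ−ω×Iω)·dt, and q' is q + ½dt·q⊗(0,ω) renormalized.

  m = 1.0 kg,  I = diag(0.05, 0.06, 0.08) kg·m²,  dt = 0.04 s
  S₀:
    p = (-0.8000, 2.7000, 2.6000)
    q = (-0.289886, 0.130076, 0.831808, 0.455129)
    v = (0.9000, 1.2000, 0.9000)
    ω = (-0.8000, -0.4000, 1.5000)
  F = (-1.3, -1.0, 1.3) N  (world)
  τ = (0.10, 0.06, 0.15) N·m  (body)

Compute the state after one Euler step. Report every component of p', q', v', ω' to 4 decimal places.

precession coupling ω×(Iω) = (-0.0120, 0.0360, 0.0032)
angular accel α = (2.2400, 0.4000, 1.8350)
ω' = ω + α·dt = (-0.7104, -0.3840, 1.5734)
Hamilton product q⊗(0,ω) = (-0.2459095, 1.6616724, -0.4432628, 0.1785870)
q + ½dt·q⊗(0,ω), renormalized = (-0.2946, 0.1632, 0.8224, 0.4584)
a = (-1.3000, -1.0000, 1.3000)
p' = p + v·dt = (-0.7640, 2.7480, 2.6360)
v + (F/m)dt = (0.8480, 1.1600, 0.9520)

p' = (-0.7640, 2.7480, 2.6360)
q' = (-0.2946, 0.1632, 0.8224, 0.4584)
v' = (0.8480, 1.1600, 0.9520)
ω' = (-0.7104, -0.3840, 1.5734)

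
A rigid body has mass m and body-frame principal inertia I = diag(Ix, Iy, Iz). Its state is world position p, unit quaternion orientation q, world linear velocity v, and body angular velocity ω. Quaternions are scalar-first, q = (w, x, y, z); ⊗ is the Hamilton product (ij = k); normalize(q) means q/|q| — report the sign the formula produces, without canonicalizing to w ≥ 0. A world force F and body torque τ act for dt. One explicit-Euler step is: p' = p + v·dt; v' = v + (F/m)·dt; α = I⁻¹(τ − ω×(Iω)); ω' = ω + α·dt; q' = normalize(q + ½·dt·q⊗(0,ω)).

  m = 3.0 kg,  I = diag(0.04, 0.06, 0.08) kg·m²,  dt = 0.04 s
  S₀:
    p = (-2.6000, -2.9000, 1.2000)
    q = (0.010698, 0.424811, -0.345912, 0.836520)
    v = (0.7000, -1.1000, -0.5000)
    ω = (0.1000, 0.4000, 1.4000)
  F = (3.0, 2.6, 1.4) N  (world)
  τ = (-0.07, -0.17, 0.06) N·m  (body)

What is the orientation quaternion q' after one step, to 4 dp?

q' = (-0.0108, 0.4083, -0.3559, 0.8406)

q⊗(0,ω) = (-1.0752443, -0.8178150, -0.5068042, 0.2194928)
q' = normalize(q + ½dt·q⊗(0,ω)) = (-0.0108, 0.4083, -0.3559, 0.8406)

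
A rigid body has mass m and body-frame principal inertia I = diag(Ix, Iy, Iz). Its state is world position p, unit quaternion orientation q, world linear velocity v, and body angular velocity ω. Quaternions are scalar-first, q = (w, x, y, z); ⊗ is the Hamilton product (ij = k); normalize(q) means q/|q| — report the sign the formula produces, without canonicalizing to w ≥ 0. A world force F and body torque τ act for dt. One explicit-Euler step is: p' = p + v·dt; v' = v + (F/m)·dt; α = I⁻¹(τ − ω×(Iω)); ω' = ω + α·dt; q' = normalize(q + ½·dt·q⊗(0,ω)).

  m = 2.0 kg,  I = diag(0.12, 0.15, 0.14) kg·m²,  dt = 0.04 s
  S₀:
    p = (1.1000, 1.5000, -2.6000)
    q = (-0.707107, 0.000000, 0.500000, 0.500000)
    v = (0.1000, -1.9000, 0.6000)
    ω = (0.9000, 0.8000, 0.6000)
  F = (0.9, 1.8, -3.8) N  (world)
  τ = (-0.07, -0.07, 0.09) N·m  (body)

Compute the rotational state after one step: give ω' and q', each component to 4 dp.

(τ − ω×Iω)/I = (-0.5433, -0.3947, 0.4886)
ω + α·dt = (0.8783, 0.7842, 0.6195)
q⊗(0,ω) = (-0.7000000, -0.7363963, -0.1156856, -0.8742642)
updated quaternion q' = (-0.7208, -0.0147, 0.4975, 0.4823)

ω' = (0.8783, 0.7842, 0.6195)
q' = (-0.7208, -0.0147, 0.4975, 0.4823)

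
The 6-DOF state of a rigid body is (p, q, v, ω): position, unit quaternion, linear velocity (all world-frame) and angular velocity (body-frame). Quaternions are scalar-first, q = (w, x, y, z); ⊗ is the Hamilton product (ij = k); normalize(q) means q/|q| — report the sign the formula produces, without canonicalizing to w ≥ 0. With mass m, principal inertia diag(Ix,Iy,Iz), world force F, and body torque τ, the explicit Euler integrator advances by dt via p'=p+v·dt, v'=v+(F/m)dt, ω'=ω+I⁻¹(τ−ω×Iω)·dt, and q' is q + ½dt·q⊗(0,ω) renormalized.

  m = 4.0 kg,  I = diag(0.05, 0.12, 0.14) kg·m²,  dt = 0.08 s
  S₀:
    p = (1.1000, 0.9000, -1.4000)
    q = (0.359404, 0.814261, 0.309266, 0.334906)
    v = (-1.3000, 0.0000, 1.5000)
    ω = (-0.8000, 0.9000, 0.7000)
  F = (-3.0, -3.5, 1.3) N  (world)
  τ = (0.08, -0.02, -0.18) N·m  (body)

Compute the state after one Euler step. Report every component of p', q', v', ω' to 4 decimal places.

p' = (0.9960, 0.9000, -1.2800)
q' = (0.3644, 0.7981, 0.2882, 0.3836)
v' = (-1.3600, -0.0700, 1.5260)
ω' = (-0.6922, 0.8531, 0.6259)

p + v·dt = (0.9960, 0.9000, -1.2800)
new velocity v' = (-1.3600, -0.0700, 1.5260)
angular accel α = (1.3480, -0.5867, -0.9257)
ω + α·dt = (-0.6922, 0.8531, 0.6259)
q⊗(0,ω) = (0.1386352, -0.3724524, -0.5144439, 1.2318305)
updated quaternion q' = (0.3644, 0.7981, 0.2882, 0.3836)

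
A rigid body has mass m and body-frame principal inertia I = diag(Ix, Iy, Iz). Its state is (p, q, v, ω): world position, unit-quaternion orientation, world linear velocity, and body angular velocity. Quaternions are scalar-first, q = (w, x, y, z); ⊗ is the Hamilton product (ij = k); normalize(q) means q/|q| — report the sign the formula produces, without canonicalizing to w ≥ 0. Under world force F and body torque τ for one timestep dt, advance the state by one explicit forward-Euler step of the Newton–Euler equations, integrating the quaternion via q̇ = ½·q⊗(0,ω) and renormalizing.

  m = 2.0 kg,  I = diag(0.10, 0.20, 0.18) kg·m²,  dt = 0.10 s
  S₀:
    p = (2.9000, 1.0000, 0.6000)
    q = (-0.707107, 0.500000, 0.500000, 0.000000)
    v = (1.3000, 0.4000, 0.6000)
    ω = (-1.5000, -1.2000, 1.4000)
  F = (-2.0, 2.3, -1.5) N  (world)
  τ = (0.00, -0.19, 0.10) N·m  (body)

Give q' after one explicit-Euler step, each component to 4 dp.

q' = (-0.6351, 0.5839, 0.5039, -0.0417)

2q̇ = q⊗(0,ω) = (1.3500000, 1.7606605, 0.1485284, -0.8399498)
updated quaternion q' = (-0.6351, 0.5839, 0.5039, -0.0417)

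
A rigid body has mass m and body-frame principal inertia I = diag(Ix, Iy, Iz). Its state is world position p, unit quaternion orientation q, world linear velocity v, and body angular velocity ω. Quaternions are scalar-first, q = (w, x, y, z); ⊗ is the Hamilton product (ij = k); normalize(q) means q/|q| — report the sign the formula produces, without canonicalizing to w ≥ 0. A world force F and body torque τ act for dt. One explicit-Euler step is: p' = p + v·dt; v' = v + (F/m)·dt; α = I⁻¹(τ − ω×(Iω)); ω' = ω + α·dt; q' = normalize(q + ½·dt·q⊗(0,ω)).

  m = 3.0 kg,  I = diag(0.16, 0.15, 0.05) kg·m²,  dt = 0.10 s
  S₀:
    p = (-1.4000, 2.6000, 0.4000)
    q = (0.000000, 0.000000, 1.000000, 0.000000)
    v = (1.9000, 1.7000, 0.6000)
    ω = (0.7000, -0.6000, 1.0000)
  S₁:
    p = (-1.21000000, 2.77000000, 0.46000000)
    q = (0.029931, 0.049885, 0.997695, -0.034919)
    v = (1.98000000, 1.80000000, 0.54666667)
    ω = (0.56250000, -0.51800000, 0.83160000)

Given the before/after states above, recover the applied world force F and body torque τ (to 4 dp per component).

F = (2.4000, 3.0000, -1.6000)
τ = (-0.1600, 0.2000, -0.0800)

Δω = ω₁−ω₀ = (-0.13750000, 0.08200000, -0.16840000)
precession coupling = (0.0600, 0.0770, 0.0042)
I·α + gyro = (-0.1600, 0.2000, -0.0800)
v₁ − v₀ = (0.08000000, 0.10000000, -0.05333333)
applied force F = (2.4000, 3.0000, -1.6000)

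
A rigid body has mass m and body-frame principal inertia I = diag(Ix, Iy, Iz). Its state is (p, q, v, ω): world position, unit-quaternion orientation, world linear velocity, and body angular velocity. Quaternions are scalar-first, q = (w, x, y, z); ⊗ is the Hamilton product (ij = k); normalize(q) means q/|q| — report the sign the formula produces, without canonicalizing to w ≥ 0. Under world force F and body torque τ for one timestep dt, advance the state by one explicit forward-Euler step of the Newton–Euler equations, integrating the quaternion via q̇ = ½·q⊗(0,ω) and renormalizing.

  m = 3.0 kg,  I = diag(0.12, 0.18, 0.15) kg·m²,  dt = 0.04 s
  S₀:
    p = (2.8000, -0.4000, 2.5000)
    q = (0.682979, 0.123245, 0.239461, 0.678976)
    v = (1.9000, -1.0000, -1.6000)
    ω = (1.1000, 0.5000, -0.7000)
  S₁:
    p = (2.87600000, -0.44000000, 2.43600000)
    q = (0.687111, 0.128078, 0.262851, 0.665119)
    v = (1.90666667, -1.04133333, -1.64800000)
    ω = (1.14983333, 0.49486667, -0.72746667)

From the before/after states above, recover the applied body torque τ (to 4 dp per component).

Δω = ω₁−ω₀ = (0.04983333, -0.00513333, -0.02746667)
applied torque τ = (0.1600, 0.0000, -0.0700)

τ = (0.1600, 0.0000, -0.0700)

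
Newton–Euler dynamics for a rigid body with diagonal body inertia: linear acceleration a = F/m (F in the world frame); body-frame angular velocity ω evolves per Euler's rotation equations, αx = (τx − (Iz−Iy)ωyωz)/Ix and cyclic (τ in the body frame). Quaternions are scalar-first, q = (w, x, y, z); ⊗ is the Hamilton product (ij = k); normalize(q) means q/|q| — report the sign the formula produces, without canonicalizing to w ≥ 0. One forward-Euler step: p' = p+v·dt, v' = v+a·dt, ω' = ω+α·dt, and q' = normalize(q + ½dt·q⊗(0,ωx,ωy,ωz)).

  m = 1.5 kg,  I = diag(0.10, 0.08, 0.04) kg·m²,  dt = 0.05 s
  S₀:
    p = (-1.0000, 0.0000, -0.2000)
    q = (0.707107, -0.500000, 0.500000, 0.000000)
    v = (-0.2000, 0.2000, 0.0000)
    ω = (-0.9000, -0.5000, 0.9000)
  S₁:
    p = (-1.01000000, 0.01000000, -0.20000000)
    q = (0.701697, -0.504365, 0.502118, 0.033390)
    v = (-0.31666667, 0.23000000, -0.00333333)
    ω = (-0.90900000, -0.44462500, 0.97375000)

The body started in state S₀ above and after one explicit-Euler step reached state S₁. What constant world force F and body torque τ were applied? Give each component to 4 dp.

F = (-3.5000, 0.9000, -0.1000)
τ = (0.0000, 0.0400, 0.0500)

Δv = v₁−v₀ = (-0.11666667, 0.03000000, -0.00333333)
m·(v₁−v₀)/dt = (-3.5000, 0.9000, -0.1000)
ω₁ − ω₀ = (-0.00900000, 0.05537500, 0.07375000)
gyro term ω₀×Iω₀ = (0.0180, -0.0486, -0.0090)
applied torque τ = (0.0000, 0.0400, 0.0500)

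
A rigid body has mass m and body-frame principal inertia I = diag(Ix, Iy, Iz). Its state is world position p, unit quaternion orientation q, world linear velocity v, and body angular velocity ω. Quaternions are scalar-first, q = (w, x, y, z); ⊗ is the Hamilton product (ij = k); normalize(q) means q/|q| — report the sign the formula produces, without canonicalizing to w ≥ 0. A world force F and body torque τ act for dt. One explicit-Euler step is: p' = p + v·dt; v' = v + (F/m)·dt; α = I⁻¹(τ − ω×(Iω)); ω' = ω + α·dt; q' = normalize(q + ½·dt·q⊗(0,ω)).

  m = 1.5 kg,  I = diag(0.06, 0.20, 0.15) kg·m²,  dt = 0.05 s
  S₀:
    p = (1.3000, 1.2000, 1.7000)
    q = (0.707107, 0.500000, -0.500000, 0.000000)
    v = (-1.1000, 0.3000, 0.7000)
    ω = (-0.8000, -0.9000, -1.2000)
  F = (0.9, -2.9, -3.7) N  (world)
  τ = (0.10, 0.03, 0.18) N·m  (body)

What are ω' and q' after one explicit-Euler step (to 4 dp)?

ω' = (-0.6717, -0.8709, -1.1736)
q' = (0.7052, 0.5004, -0.5005, -0.0424)

gyro term ω×Iω = (-0.0540, -0.0864, 0.1008)
(τ − ω×Iω)/I = (2.5667, 0.5820, 0.5280)
ω' = ω + α·dt = (-0.6717, -0.8709, -1.1736)
Hamilton product q⊗(0,ω) = (-0.0500000, 0.0343144, -0.0363963, -1.6985284)
q' = normalize(q + ½dt·q⊗(0,ω)) = (0.7052, 0.5004, -0.5005, -0.0424)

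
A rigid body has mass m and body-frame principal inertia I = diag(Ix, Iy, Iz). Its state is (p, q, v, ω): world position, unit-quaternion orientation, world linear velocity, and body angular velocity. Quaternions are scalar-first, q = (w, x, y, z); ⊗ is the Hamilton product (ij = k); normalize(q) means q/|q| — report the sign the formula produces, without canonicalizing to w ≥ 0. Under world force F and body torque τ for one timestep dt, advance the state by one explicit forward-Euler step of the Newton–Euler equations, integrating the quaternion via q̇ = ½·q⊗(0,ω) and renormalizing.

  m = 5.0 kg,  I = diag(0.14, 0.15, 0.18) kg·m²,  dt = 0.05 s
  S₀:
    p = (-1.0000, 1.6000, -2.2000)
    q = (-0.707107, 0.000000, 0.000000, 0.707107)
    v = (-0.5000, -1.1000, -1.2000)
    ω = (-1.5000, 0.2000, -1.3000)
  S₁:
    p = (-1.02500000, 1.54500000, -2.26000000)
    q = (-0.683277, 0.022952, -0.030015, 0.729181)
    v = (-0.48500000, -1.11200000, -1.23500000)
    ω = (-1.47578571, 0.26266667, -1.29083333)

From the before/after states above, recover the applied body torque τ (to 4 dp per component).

rate change Δω = (0.02421429, 0.06266667, 0.00916667)
gyro term ω₀×Iω₀ = (-0.0078, -0.0780, -0.0030)
applied torque τ = (0.0600, 0.1100, 0.0300)

τ = (0.0600, 0.1100, 0.0300)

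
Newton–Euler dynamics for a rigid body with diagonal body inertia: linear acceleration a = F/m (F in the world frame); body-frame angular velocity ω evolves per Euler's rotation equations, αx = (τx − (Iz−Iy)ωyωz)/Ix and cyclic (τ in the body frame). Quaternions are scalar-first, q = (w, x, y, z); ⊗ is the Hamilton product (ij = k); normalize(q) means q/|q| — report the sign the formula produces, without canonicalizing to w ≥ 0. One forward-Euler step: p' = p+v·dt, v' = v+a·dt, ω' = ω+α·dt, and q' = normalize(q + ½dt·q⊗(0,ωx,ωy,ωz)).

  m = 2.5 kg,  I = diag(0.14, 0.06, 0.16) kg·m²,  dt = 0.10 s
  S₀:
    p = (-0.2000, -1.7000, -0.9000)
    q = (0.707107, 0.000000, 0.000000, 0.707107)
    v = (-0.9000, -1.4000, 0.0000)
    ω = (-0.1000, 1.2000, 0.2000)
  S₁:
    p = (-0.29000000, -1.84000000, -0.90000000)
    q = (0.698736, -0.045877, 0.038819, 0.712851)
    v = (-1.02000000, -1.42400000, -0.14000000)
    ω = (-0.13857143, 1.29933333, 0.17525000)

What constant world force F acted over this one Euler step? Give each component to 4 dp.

F = (-3.0000, -0.6000, -3.5000)

velocity change Δv = (-0.12000000, -0.02400000, -0.14000000)
m·(v₁−v₀)/dt = (-3.0000, -0.6000, -3.5000)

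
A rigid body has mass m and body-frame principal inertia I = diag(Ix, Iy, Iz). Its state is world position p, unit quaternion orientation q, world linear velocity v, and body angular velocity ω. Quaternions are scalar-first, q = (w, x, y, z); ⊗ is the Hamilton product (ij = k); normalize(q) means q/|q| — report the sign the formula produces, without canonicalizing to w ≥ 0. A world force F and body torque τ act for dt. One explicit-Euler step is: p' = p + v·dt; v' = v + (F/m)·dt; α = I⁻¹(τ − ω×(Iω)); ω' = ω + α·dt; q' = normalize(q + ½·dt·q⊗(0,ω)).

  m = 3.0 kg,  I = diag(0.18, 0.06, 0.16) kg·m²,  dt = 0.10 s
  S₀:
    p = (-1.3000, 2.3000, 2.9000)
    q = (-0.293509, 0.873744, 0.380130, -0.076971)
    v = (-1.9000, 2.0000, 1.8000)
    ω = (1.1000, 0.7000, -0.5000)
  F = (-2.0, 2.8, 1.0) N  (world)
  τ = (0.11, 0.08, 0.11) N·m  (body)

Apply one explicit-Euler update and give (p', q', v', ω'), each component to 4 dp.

p' = (-1.4900, 2.5000, 3.0800)
q' = (-0.3559, 0.8487, 0.3865, -0.0598)
v' = (-1.9667, 2.0933, 1.8333)
ω' = (1.1806, 0.8517, -0.3735)

(τ − ω×Iω)/I = (0.8056, 1.5167, 1.2650)
new body rate ω' = (1.1806, 0.8517, -0.3735)
2q̇ = q⊗(0,ω) = (-1.2656949, -0.4590452, 0.1467476, 0.3402323)
q' = normalize(q + ½dt·q⊗(0,ω)) = (-0.3559, 0.8487, 0.3865, -0.0598)
p' = p + v·dt = (-1.4900, 2.5000, 3.0800)
v + (F/m)dt = (-1.9667, 2.0933, 1.8333)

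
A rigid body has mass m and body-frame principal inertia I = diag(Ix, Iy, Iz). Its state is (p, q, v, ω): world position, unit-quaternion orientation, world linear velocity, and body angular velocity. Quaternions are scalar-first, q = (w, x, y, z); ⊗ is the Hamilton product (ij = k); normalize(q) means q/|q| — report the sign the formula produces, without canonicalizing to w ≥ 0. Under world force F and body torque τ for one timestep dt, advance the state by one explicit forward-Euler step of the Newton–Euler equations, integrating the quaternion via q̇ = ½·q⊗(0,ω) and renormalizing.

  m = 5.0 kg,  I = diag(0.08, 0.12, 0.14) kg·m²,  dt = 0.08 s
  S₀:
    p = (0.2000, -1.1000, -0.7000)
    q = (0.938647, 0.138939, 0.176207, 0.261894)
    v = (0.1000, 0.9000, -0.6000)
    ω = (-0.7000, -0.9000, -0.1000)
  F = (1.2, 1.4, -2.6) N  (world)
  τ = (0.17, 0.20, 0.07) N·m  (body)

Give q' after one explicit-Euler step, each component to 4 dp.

Hamilton product q⊗(0,ω) = (0.2820330, -0.4389690, -1.0142142, -0.0955649)
q + ½dt·q⊗(0,ω), renormalized = (0.9489, 0.1213, 0.1355, 0.2578)

q' = (0.9489, 0.1213, 0.1355, 0.2578)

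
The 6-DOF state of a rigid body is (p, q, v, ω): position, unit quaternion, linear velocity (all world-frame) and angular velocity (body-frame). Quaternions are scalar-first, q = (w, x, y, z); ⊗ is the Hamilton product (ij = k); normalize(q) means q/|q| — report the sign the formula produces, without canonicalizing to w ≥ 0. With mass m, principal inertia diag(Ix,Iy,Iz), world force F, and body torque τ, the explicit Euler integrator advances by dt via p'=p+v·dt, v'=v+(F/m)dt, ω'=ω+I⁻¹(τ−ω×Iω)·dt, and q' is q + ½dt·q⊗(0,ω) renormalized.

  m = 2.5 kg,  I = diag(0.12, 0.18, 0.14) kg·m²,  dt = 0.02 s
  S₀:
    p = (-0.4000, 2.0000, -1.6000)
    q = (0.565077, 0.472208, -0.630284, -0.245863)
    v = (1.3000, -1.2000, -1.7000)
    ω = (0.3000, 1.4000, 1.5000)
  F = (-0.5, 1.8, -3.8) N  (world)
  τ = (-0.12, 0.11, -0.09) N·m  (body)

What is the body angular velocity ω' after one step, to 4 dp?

ω×(Iω) gyroscopic = (-0.0840, -0.0090, 0.0252)
angular accel α = (-0.3000, 0.6611, -0.8229)
ω + α·dt = (0.2940, 1.4132, 1.4835)

ω' = (0.2940, 1.4132, 1.4835)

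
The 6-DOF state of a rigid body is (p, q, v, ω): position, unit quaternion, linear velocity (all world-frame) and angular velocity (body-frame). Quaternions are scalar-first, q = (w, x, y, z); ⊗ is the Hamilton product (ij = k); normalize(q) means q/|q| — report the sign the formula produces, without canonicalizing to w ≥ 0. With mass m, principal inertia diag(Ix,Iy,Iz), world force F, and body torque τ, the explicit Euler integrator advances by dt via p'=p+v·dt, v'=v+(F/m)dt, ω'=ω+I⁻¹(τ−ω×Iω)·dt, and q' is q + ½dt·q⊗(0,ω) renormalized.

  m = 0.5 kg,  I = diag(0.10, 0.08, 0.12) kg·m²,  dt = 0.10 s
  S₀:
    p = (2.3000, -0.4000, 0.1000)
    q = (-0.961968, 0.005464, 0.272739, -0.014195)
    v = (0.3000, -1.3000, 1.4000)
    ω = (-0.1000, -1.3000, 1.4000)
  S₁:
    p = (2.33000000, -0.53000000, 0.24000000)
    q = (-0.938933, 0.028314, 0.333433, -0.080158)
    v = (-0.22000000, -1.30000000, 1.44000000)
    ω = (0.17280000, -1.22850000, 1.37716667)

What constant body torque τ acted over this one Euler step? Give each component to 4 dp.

ω₁ − ω₀ = (0.27280000, 0.07150000, -0.02283333)
τ = I·(Δω/dt) + ω₀×(Iω₀) = (0.2000, 0.0600, -0.0300)

τ = (0.2000, 0.0600, -0.0300)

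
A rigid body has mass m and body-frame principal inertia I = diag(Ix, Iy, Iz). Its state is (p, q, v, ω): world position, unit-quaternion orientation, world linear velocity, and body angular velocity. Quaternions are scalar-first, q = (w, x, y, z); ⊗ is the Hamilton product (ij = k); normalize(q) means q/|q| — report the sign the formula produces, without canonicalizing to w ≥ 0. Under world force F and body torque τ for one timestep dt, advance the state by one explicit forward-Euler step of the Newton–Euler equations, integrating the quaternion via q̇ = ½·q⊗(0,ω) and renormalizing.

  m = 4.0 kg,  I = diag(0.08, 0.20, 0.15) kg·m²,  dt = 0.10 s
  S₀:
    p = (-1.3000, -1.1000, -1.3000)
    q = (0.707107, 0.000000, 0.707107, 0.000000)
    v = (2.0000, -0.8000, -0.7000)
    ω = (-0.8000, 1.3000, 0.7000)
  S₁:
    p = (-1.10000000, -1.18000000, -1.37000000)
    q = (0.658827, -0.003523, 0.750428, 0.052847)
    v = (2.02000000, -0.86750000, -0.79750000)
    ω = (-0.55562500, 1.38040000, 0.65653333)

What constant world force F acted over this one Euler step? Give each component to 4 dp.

v₁ − v₀ = (0.02000000, -0.06750000, -0.09750000)
m·(v₁−v₀)/dt = (0.8000, -2.7000, -3.9000)

F = (0.8000, -2.7000, -3.9000)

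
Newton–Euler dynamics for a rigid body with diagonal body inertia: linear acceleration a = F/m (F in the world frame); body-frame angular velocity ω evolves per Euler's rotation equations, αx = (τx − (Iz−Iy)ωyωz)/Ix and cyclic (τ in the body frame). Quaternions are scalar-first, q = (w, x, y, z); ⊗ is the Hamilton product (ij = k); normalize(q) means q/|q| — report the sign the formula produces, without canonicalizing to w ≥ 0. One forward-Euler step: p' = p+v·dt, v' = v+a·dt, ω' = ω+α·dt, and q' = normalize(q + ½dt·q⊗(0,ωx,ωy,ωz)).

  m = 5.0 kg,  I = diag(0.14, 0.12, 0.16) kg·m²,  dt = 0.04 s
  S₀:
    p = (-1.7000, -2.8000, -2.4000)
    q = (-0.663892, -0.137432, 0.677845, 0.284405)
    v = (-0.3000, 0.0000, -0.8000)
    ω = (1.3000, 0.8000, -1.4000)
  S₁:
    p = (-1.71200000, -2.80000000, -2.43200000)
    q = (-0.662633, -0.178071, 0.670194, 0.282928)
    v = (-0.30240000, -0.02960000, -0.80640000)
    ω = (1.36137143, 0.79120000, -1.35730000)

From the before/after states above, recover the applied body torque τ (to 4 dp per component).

rate change Δω = (0.06137143, -0.00880000, 0.04270000)
precession coupling = (-0.0448, 0.0364, -0.0208)
τ = I·(Δω/dt) + ω₀×(Iω₀) = (0.1700, 0.0100, 0.1500)

τ = (0.1700, 0.0100, 0.1500)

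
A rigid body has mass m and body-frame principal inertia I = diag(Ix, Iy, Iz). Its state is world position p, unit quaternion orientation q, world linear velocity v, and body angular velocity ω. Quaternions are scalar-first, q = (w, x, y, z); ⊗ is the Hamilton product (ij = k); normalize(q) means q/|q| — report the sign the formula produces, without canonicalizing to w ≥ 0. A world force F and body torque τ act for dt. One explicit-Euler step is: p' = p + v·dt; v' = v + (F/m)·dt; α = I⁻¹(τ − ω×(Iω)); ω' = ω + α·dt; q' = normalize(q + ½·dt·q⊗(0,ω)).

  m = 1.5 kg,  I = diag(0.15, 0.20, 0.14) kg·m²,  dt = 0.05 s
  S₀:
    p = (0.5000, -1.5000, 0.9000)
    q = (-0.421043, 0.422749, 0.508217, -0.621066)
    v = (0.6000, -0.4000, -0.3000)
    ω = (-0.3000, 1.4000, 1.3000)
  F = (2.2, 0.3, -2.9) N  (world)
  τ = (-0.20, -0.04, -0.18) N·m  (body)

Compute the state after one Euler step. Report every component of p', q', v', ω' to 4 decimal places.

new position p' = (0.5300, -1.5200, 0.8850)
v + (F/m)dt = (0.6733, -0.3900, -0.3967)
gyro term ω×Iω = (-0.1092, -0.0039, -0.0210)
(τ − ω×Iω)/I = (-0.6053, -0.1805, -1.1357)
ω + α·dt = (-0.3303, 1.3910, 1.2432)
Hamilton product q⊗(0,ω) = (0.2227067, 1.6564874, -0.9527141, 0.1969578)
updated quaternion q' = (-0.4150, 0.4636, 0.4838, -0.6154)

p' = (0.5300, -1.5200, 0.8850)
q' = (-0.4150, 0.4636, 0.4838, -0.6154)
v' = (0.6733, -0.3900, -0.3967)
ω' = (-0.3303, 1.3910, 1.2432)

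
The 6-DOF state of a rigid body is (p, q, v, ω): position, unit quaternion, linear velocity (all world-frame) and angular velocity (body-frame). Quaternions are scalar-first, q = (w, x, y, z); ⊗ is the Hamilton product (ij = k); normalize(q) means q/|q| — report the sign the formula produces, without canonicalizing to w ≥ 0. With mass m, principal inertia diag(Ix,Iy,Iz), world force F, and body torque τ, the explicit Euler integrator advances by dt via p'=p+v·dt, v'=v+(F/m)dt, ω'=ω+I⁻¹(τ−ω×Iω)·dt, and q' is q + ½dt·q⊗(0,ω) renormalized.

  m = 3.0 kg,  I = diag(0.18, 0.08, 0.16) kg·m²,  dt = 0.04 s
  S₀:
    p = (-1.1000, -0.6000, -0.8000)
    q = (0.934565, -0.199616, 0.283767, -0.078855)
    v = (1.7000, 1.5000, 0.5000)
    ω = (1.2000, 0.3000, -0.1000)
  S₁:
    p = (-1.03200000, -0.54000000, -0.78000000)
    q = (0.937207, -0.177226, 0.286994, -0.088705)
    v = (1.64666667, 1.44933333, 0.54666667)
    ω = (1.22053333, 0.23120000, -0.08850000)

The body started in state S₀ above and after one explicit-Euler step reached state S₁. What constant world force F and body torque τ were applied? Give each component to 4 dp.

F = (-4.0000, -3.8000, 3.5000)
τ = (0.0900, -0.1400, 0.0100)

velocity change Δv = (-0.05333333, -0.05066667, 0.04666667)
applied force F = (-4.0000, -3.8000, 3.5000)
Δω = ω₁−ω₀ = (0.02053333, -0.06880000, 0.01150000)
I·α + gyro = (0.0900, -0.1400, 0.0100)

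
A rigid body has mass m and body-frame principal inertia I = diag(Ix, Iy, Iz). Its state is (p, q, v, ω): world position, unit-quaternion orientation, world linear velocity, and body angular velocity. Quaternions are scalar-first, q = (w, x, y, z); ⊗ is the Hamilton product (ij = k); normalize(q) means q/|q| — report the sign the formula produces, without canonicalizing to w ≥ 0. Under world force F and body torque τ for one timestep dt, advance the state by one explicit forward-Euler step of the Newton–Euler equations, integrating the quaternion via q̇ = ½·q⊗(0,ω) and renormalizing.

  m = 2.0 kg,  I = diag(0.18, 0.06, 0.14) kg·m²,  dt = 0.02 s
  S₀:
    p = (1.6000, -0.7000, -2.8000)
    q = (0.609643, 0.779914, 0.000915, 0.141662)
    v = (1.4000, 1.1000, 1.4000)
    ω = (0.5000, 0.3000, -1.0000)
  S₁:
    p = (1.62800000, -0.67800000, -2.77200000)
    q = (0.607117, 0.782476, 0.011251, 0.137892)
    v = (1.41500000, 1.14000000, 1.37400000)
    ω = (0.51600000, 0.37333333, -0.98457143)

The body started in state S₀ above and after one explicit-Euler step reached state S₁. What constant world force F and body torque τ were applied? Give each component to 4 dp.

v₁ − v₀ = (0.01500000, 0.04000000, -0.02600000)
m·(v₁−v₀)/dt = (1.5000, 4.0000, -2.6000)
ω₁ − ω₀ = (0.01600000, 0.07333333, 0.01542857)
gyro term ω₀×Iω₀ = (-0.0240, -0.0200, -0.0180)
I·α + gyro = (0.1200, 0.2000, 0.0900)

F = (1.5000, 4.0000, -2.6000)
τ = (0.1200, 0.2000, 0.0900)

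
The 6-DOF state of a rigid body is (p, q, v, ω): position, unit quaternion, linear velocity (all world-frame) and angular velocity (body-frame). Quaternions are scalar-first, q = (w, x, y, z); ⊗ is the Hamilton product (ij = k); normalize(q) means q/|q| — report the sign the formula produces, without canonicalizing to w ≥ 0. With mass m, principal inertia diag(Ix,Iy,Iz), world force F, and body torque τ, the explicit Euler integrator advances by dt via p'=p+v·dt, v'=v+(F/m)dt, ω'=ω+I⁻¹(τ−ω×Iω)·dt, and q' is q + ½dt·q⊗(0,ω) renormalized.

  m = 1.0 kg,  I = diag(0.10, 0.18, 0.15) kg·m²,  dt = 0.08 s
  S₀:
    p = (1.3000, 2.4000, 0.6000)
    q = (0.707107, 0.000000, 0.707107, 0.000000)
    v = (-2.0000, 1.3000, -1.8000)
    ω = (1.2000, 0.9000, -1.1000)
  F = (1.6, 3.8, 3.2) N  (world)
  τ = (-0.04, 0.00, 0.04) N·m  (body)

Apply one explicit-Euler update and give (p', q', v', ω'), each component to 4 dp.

p' = (1.1400, 2.5040, 0.4560)
q' = (0.6798, 0.0028, 0.7305, -0.0649)
v' = (-1.8720, 1.6040, -1.5440)
ω' = (1.1442, 0.8707, -1.1247)

(τ − ω×Iω)/I = (-0.6970, -0.3667, -0.3093)
ω + α·dt = (1.1442, 0.8707, -1.1247)
Hamilton product q⊗(0,ω) = (-0.6363963, 0.0707107, 0.6363963, -1.6263461)
updated quaternion q' = (0.6798, 0.0028, 0.7305, -0.0649)
a = (1.6000, 3.8000, 3.2000)
p + v·dt = (1.1400, 2.5040, 0.4560)
new velocity v' = (-1.8720, 1.6040, -1.5440)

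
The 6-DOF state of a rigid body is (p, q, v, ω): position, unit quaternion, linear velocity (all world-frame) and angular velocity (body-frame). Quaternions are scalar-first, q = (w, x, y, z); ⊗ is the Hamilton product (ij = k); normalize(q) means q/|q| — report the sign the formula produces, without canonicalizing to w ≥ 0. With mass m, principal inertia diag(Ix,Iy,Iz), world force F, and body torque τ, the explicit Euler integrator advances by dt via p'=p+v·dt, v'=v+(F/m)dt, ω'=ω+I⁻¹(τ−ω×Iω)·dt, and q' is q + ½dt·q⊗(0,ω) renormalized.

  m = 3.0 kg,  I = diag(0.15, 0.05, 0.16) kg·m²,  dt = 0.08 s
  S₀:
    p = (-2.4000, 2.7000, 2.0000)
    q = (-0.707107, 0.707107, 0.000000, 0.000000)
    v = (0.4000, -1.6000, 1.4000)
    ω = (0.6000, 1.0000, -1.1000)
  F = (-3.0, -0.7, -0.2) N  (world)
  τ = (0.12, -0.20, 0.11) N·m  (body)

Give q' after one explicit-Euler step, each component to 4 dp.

Hamilton product q⊗(0,ω) = (-0.4242642, -0.4242642, 0.0707107, 1.4849247)
updated quaternion q' = (-0.7226, 0.6887, 0.0028, 0.0593)

q' = (-0.7226, 0.6887, 0.0028, 0.0593)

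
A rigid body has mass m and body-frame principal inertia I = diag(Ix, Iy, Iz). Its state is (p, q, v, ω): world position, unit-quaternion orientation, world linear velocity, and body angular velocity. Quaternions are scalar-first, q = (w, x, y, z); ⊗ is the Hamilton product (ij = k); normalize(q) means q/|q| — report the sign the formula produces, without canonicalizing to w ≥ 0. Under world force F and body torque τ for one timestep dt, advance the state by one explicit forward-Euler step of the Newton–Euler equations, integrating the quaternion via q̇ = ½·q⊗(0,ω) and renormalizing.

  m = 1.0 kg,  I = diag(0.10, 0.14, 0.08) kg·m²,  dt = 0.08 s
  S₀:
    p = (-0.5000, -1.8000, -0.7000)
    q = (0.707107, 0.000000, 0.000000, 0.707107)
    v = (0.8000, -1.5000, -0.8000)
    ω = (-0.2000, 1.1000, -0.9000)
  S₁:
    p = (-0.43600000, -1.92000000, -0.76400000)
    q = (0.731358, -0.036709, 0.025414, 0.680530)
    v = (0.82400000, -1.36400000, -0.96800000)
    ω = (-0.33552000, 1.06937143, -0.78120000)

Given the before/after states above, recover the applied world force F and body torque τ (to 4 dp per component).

Δω = ω₁−ω₀ = (-0.13552000, -0.03062857, 0.11880000)
τ = I·(Δω/dt) + ω₀×(Iω₀) = (-0.1100, -0.0500, 0.1100)
velocity change Δv = (0.02400000, 0.13600000, -0.16800000)
applied force F = (0.3000, 1.7000, -2.1000)

F = (0.3000, 1.7000, -2.1000)
τ = (-0.1100, -0.0500, 0.1100)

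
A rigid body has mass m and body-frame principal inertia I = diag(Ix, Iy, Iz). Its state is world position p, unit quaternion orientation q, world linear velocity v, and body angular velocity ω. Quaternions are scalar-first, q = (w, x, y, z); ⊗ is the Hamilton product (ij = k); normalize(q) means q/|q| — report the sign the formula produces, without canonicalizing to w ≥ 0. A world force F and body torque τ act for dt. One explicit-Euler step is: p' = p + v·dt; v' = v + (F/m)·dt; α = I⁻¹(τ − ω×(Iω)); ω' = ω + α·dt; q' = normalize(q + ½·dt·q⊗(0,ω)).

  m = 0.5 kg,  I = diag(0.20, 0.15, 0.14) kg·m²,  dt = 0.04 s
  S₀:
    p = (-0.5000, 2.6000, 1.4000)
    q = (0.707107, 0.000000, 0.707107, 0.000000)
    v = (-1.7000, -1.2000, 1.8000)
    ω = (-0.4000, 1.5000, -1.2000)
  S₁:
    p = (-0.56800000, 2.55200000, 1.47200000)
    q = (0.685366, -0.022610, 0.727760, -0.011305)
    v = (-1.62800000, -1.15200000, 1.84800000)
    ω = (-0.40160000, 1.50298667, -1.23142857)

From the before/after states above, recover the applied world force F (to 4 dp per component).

velocity change Δv = (0.07200000, 0.04800000, 0.04800000)
m·(v₁−v₀)/dt = (0.9000, 0.6000, 0.6000)

F = (0.9000, 0.6000, 0.6000)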